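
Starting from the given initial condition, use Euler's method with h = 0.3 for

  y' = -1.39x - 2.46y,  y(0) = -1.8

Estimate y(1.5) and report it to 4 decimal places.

-0.6204

Euler: y_{n+1} = y_n + h·f(x_n, y_n).
x=0.000000, y=-1.800000: f=4.428000 → y ← -1.800000 + 0.3·4.428000 = -0.471600
x=0.300000, y=-0.471600: f=0.743136 → y ← -0.471600 + 0.3·0.743136 = -0.248659
x=0.600000, y=-0.248659: f=-0.222298 → y ← -0.248659 + 0.3·(-0.222298) = -0.315349
x=0.900000, y=-0.315349: f=-0.475242 → y ← -0.315349 + 0.3·(-0.475242) = -0.457921
x=1.200000, y=-0.457921: f=-0.541513 → y ← -0.457921 + 0.3·(-0.541513) = -0.620375
y(1.5) ≈ -0.6204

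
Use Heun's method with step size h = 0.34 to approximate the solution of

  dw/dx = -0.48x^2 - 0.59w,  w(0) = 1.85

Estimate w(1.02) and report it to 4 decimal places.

0.8597

Heun: k1 = f(x_n, w_n); k2 = f(x_n + h, w_n + h·k1); w_{n+1} = w_n + (h/2)·(k1 + k2).
x=0.000000, w=1.850000:
  k1 = f(0.000000, 1.850000) = -1.091500
  k2 = f(0.340000, 1.478890) = -0.928033
  w ← 1.850000 + (0.34/2)·(-1.091500 + (-0.928033)) = 1.506679
x=0.340000, w=1.506679:
  k1 = f(0.340000, 1.506679) = -0.944429
  k2 = f(0.680000, 1.185574) = -0.921440
  w ← 1.506679 + (0.34/2)·(-0.944429 + (-0.921440)) = 1.189482
x=0.680000, w=1.189482:
  k1 = f(0.680000, 1.189482) = -0.923746
  k2 = f(1.020000, 0.875408) = -1.015883
  w ← 1.189482 + (0.34/2)·(-0.923746 + (-1.015883)) = 0.859745
w(1.02) ≈ 0.8597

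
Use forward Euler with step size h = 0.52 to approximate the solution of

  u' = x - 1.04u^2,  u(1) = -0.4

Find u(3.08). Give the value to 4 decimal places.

1.6033

Euler: u_{n+1} = u_n + h·f(x_n, u_n).
x=1.000000, u=-0.400000: f=0.833600 → u ← -0.400000 + 0.52·0.833600 = 0.033472
x=1.520000, u=0.033472: f=1.518835 → u ← 0.033472 + 0.52·1.518835 = 0.823266
x=2.040000, u=0.823266: f=1.335122 → u ← 0.823266 + 0.52·1.335122 = 1.517530
x=2.560000, u=1.517530: f=0.164988 → u ← 1.517530 + 0.52·0.164988 = 1.603323
u(3.08) ≈ 1.6033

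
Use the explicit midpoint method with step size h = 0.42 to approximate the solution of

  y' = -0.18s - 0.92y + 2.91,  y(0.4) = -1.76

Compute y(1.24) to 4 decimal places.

Midpoint: k1 = f(s_n, y_n); k2 = f(s_n + h/2, y_n + (h/2)·k1); y_{n+1} = y_n + h·k2.
s=0.400000, y=-1.760000:
  k1 = f(0.400000, -1.760000) = 4.457200
  k2 = f(0.610000, -0.823988) = 3.558269
  y ← -1.760000 + 0.42·3.558269 = -0.265527
s=0.820000, y=-0.265527:
  k1 = f(0.820000, -0.265527) = 3.006685
  k2 = f(1.030000, 0.365877) = 2.387993
  y ← -0.265527 + 0.42·2.387993 = 0.737430
y(1.24) ≈ 0.7374

0.7374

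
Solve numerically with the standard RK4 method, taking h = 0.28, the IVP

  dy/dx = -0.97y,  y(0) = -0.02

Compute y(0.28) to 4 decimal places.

-0.0152

RK4: k1 = f(x_n, y_n); k2 = f(x_n + h/2, y_n + (h/2)·k1); k3 = f(x_n + h/2, y_n + (h/2)·k2); k4 = f(x_n + h, y_n + h·k3); y_{n+1} = y_n + (h/6)·(k1 + 2k2 + 2k3 + k4).
x=0.000000, y=-0.020000:
  k1 = f(0.000000, -0.020000) = 0.019400
  k2 = f(0.140000, -0.017284) = 0.016765
  k3 = f(0.140000, -0.017653) = 0.017123
  k4 = f(0.280000, -0.015205) = 0.014749
  y ← -0.020000 + (0.28/6)·(k1 + 2k2 + 2k3 + k4) = -0.015243
y(0.28) ≈ -0.0152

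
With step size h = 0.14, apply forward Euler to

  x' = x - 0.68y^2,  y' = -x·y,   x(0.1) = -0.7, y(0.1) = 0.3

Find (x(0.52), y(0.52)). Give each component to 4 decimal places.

-1.0728, 0.4143

Euler on (x,y): x_{n+1} = x_n + h·x', y_{n+1} = y_n + h·y'.
0.100000: (-0.700000, 0.300000); f=(-0.761200, 0.210000) → (-0.806568, 0.329400)
0.240000: (-0.806568, 0.329400); f=(-0.880351, 0.265683) → (-0.929817, 0.366596)
0.380000: (-0.929817, 0.366596); f=(-1.021204, 0.340867) → (-1.072786, 0.414317)
(x(0.52), y(0.52)) ≈ (-1.0728, 0.4143)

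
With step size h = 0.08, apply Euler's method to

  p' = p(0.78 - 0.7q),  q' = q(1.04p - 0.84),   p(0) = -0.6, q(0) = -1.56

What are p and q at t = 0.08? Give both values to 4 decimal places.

Euler on (p,q): p_{n+1} = p_n + h·p', q_{n+1} = q_n + h·q'.
0.000000: (-0.600000, -1.560000); f=(-1.123200, 2.283840) → (-0.689856, -1.377293)
(p(0.08), q(0.08)) ≈ (-0.6899, -1.3773)

-0.6899, -1.3773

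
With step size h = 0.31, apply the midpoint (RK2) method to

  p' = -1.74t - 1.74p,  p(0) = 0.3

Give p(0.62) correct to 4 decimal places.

Midpoint: k1 = f(t_n, p_n); k2 = f(t_n + h/2, p_n + (h/2)·k1); p_{n+1} = p_n + h·k2.
t=0.000000, p=0.300000:
  k1 = f(0.000000, 0.300000) = -0.522000
  k2 = f(0.155000, 0.219090) = -0.650917
  p ← 0.300000 + 0.31·(-0.650917) = 0.098216
t=0.310000, p=0.098216:
  k1 = f(0.310000, 0.098216) = -0.710296
  k2 = f(0.465000, -0.011880) = -0.788429
  p ← 0.098216 + 0.31·(-0.788429) = -0.146197
p(0.62) ≈ -0.1462

-0.1462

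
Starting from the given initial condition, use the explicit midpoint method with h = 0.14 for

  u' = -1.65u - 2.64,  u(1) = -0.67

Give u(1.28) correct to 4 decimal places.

Midpoint: k1 = f(s_n, u_n); k2 = f(s_n + h/2, u_n + (h/2)·k1); u_{n+1} = u_n + h·k2.
s=1.000000, u=-0.670000:
  k1 = f(1.000000, -0.670000) = -1.534500
  k2 = f(1.070000, -0.777415) = -1.357265
  u ← -0.670000 + 0.14·(-1.357265) = -0.860017
s=1.140000, u=-0.860017:
  k1 = f(1.140000, -0.860017) = -1.220972
  k2 = f(1.210000, -0.945485) = -1.079949
  u ← -0.860017 + 0.14·(-1.079949) = -1.011210
u(1.28) ≈ -1.0112

-1.0112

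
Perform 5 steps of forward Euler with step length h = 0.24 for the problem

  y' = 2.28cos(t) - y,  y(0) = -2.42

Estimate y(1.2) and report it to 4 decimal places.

Euler: y_{n+1} = y_n + h·f(t_n, y_n).
t=0.000000, y=-2.420000: f=4.700000 → y ← -2.420000 + 0.24·4.700000 = -1.292000
t=0.240000, y=-1.292000: f=3.506651 → y ← -1.292000 + 0.24·3.506651 = -0.450404
t=0.480000, y=-0.450404: f=2.472752 → y ← -0.450404 + 0.24·2.472752 = 0.143057
t=0.720000, y=0.143057: f=1.571060 → y ← 0.143057 + 0.24·1.571060 = 0.520111
t=0.960000, y=0.520111: f=0.787514 → y ← 0.520111 + 0.24·0.787514 = 0.709115
y(1.2) ≈ 0.7091

0.7091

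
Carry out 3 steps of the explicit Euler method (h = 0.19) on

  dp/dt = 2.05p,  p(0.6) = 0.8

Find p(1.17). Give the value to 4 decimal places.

2.1462

Euler: p_{n+1} = p_n + h·f(t_n, p_n).
t=0.600000, p=0.800000: f=1.640000 → p ← 0.800000 + 0.19·1.640000 = 1.111600
t=0.790000, p=1.111600: f=2.278780 → p ← 1.111600 + 0.19·2.278780 = 1.544568
t=0.980000, p=1.544568: f=3.166365 → p ← 1.544568 + 0.19·3.166365 = 2.146178
p(1.17) ≈ 2.1462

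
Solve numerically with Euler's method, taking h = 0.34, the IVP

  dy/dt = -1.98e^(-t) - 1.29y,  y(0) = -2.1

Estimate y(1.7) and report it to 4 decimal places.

-0.6853

Euler: y_{n+1} = y_n + h·f(t_n, y_n).
t=0.000000, y=-2.100000: f=0.729000 → y ← -2.100000 + 0.34·0.729000 = -1.852140
t=0.340000, y=-1.852140: f=0.979955 → y ← -1.852140 + 0.34·0.979955 = -1.518955
t=0.680000, y=-1.518955: f=0.956351 → y ← -1.518955 + 0.34·0.956351 = -1.193796
t=1.020000, y=-1.193796: f=0.826019 → y ← -1.193796 + 0.34·0.826019 = -0.912950
t=1.360000, y=-0.912950: f=0.669517 → y ← -0.912950 + 0.34·0.669517 = -0.685314
y(1.7) ≈ -0.6853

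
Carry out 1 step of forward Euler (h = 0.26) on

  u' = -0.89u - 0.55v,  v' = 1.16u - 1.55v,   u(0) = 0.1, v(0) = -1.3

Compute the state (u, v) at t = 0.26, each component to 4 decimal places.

Euler on (u,v): u_{n+1} = u_n + h·u', v_{n+1} = v_n + h·v'.
0.000000: (0.100000, -1.300000); f=(0.626000, 2.131000) → (0.262760, -0.745940)
(u(0.26), v(0.26)) ≈ (0.2628, -0.7459)

0.2628, -0.7459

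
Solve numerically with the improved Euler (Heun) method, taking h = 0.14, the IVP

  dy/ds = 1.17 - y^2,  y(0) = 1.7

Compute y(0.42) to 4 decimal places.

1.3015

Heun: k1 = f(s_n, y_n); k2 = f(s_n + h, y_n + h·k1); y_{n+1} = y_n + (h/2)·(k1 + k2).
s=0.000000, y=1.700000:
  k1 = f(0.000000, 1.700000) = -1.720000
  k2 = f(0.140000, 1.459200) = -0.959265
  y ← 1.700000 + (0.14/2)·(-1.720000 + (-0.959265)) = 1.512451
s=0.140000, y=1.512451:
  k1 = f(0.140000, 1.512451) = -1.117509
  k2 = f(0.280000, 1.356000) = -0.668736
  y ← 1.512451 + (0.14/2)·(-1.117509 + (-0.668736)) = 1.387414
s=0.280000, y=1.387414:
  k1 = f(0.280000, 1.387414) = -0.754918
  k2 = f(0.420000, 1.281726) = -0.472821
  y ← 1.387414 + (0.14/2)·(-0.754918 + (-0.472821)) = 1.301473
y(0.42) ≈ 1.3015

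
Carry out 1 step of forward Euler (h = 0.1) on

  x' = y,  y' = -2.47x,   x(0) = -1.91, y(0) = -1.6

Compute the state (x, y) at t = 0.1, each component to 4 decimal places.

-2.0700, -1.1282

Euler on (x,y): x_{n+1} = x_n + h·x', y_{n+1} = y_n + h·y'.
0.000000: (-1.910000, -1.600000); f=(-1.600000, 4.717700) → (-2.070000, -1.128230)
(x(0.1), y(0.1)) ≈ (-2.0700, -1.1282)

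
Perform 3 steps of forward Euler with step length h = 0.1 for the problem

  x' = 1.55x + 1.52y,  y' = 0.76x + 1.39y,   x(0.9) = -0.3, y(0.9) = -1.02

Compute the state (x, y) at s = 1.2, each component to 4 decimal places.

-1.0879, -1.6379

Euler on (x,y): x_{n+1} = x_n + h·x', y_{n+1} = y_n + h·y'.
0.900000: (-0.300000, -1.020000); f=(-2.015400, -1.645800) → (-0.501540, -1.184580)
1.000000: (-0.501540, -1.184580); f=(-2.577949, -2.027737) → (-0.759335, -1.387354)
1.100000: (-0.759335, -1.387354); f=(-3.285747, -2.505516) → (-1.087910, -1.637905)
(x(1.2), y(1.2)) ≈ (-1.0879, -1.6379)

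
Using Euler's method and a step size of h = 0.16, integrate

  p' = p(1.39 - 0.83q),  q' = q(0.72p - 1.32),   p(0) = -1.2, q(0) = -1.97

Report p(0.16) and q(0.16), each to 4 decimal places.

Euler on (p,q): p_{n+1} = p_n + h·p', q_{n+1} = q_n + h·q'.
0.000000: (-1.200000, -1.970000); f=(-3.630120, 4.302480) → (-1.780819, -1.281603)
(p(0.16), q(0.16)) ≈ (-1.7808, -1.2816)

-1.7808, -1.2816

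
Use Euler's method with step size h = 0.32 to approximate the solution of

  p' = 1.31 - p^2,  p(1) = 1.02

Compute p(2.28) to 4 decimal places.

Euler: p_{n+1} = p_n + h·f(x_n, p_n).
x=1.000000, p=1.020000: f=0.269600 → p ← 1.020000 + 0.32·0.269600 = 1.106272
x=1.320000, p=1.106272: f=0.086162 → p ← 1.106272 + 0.32·0.086162 = 1.133844
x=1.640000, p=1.133844: f=0.024398 → p ← 1.133844 + 0.32·0.024398 = 1.141651
x=1.960000, p=1.141651: f=0.006632 → p ← 1.141651 + 0.32·0.006632 = 1.143774
p(2.28) ≈ 1.1438

1.1438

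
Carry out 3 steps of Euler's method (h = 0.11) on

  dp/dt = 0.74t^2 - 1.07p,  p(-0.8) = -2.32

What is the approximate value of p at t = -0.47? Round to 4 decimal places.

-1.4913

Euler: p_{n+1} = p_n + h·f(t_n, p_n).
t=-0.800000, p=-2.320000: f=2.956000 → p ← -2.320000 + 0.11·2.956000 = -1.994840
t=-0.690000, p=-1.994840: f=2.486793 → p ← -1.994840 + 0.11·2.486793 = -1.721293
t=-0.580000, p=-1.721293: f=2.090719 → p ← -1.721293 + 0.11·2.090719 = -1.491314
p(-0.47) ≈ -1.4913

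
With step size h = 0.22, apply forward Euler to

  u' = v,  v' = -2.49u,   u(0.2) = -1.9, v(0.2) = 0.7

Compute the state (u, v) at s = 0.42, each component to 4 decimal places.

-1.7460, 1.7408

Euler on (u,v): u_{n+1} = u_n + h·u', v_{n+1} = v_n + h·v'.
0.200000: (-1.900000, 0.700000); f=(0.700000, 4.731000) → (-1.746000, 1.740820)
(u(0.42), v(0.42)) ≈ (-1.7460, 1.7408)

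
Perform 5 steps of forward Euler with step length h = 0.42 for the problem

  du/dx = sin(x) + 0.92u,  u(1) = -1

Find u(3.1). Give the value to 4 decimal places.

Euler: u_{n+1} = u_n + h·f(x_n, u_n).
x=1.000000, u=-1.000000: f=-0.078529 → u ← -1.000000 + 0.42·(-0.078529) = -1.032982
x=1.420000, u=-1.032982: f=0.038308 → u ← -1.032982 + 0.42·0.038308 = -1.016893
x=1.840000, u=-1.016893: f=0.028442 → u ← -1.016893 + 0.42·0.028442 = -1.004947
x=2.260000, u=-1.004947: f=-0.152799 → u ← -1.004947 + 0.42·(-0.152799) = -1.069123
x=2.680000, u=-1.069123: f=-0.538218 → u ← -1.069123 + 0.42·(-0.538218) = -1.295174
u(3.1) ≈ -1.2952

-1.2952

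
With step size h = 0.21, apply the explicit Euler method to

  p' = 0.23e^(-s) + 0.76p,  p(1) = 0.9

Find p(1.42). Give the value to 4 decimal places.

Euler: p_{n+1} = p_n + h·f(s_n, p_n).
s=1.000000, p=0.900000: f=0.768612 → p ← 0.900000 + 0.21·0.768612 = 1.061409
s=1.210000, p=1.061409: f=0.875256 → p ← 1.061409 + 0.21·0.875256 = 1.245212
p(1.42) ≈ 1.2452

1.2452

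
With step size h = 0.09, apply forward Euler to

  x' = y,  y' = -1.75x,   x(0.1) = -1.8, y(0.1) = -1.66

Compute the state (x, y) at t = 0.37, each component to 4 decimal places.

-2.1695, -0.7429

Euler on (x,y): x_{n+1} = x_n + h·x', y_{n+1} = y_n + h·y'.
0.100000: (-1.800000, -1.660000); f=(-1.660000, 3.150000) → (-1.949400, -1.376500)
0.190000: (-1.949400, -1.376500); f=(-1.376500, 3.411450) → (-2.073285, -1.069470)
0.280000: (-2.073285, -1.069470); f=(-1.069470, 3.628249) → (-2.169537, -0.742927)
(x(0.37), y(0.37)) ≈ (-2.1695, -0.7429)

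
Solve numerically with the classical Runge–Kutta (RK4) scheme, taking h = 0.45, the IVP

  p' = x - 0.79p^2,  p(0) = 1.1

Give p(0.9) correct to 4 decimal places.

0.9060

RK4: k1 = f(x_n, p_n); k2 = f(x_n + h/2, p_n + (h/2)·k1); k3 = f(x_n + h/2, p_n + (h/2)·k2); k4 = f(x_n + h, p_n + h·k3); p_{n+1} = p_n + (h/6)·(k1 + 2k2 + 2k3 + k4).
x=0.000000, p=1.100000:
  k1 = f(0.000000, 1.100000) = -0.955900
  k2 = f(0.225000, 0.884923) = -0.393639
  k3 = f(0.225000, 1.011431) = -0.583164
  k4 = f(0.450000, 0.837576) = -0.104212
  p ← 1.100000 + (0.45/6)·(k1 + 2k2 + 2k3 + k4) = 0.873971
x=0.450000, p=0.873971:
  k1 = f(0.450000, 0.873971) = -0.153422
  k2 = f(0.675000, 0.839451) = 0.118304
  k3 = f(0.675000, 0.900590) = 0.034261
  k4 = f(0.900000, 0.889389) = 0.275100
  p ← 0.873971 + (0.45/6)·(k1 + 2k2 + 2k3 + k4) = 0.905982
p(0.9) ≈ 0.9060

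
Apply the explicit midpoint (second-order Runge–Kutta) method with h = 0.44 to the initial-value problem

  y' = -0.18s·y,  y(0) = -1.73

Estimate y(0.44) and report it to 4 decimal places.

-1.6999

Midpoint: k1 = f(s_n, y_n); k2 = f(s_n + h/2, y_n + (h/2)·k1); y_{n+1} = y_n + h·k2.
s=0.000000, y=-1.730000:
  k1 = f(0.000000, -1.730000) = 0.000000
  k2 = f(0.220000, -1.730000) = 0.068508
  y ← -1.730000 + 0.44·0.068508 = -1.699856
y(0.44) ≈ -1.6999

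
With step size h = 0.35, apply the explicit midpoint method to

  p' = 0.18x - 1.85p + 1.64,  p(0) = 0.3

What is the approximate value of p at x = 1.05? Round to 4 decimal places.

Midpoint: k1 = f(x_n, p_n); k2 = f(x_n + h/2, p_n + (h/2)·k1); p_{n+1} = p_n + h·k2.
x=0.000000, p=0.300000:
  k1 = f(0.000000, 0.300000) = 1.085000
  k2 = f(0.175000, 0.489875) = 0.765231
  p ← 0.300000 + 0.35·0.765231 = 0.567831
x=0.350000, p=0.567831:
  k1 = f(0.350000, 0.567831) = 0.652513
  k2 = f(0.525000, 0.682021) = 0.472762
  p ← 0.567831 + 0.35·0.472762 = 0.733298
x=0.700000, p=0.733298:
  k1 = f(0.700000, 0.733298) = 0.409400
  k2 = f(0.875000, 0.804942) = 0.308356
  p ← 0.733298 + 0.35·0.308356 = 0.841222
p(1.05) ≈ 0.8412

0.8412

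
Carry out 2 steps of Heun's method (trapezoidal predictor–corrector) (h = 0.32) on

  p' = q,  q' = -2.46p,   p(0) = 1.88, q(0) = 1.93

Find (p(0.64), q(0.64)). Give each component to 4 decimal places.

2.0423, -1.5988

Heun on (p,q): k1 = f(t_n, state_n); k2 = f(t_n + h, state_n + h·k1); state_{n+1} = state_n + (h/2)·(k1 + k2).
0.000000: (1.880000, 1.930000)
  k1 = (1.930000, -4.624800)
  predictor → (2.497600, 0.450064)
  k2 = (0.450064, -6.144096)
  → (2.260810, 0.206977)
0.320000: (2.260810, 0.206977)
  k1 = (0.206977, -5.561593)
  predictor → (2.327043, -1.572733)
  k2 = (-1.572733, -5.724525)
  → (2.042289, -1.598802)
(p(0.64), q(0.64)) ≈ (2.0423, -1.5988)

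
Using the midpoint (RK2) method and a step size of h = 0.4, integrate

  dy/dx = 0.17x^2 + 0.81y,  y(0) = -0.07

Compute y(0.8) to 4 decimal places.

-0.1026

Midpoint: k1 = f(x_n, y_n); k2 = f(x_n + h/2, y_n + (h/2)·k1); y_{n+1} = y_n + h·k2.
x=0.000000, y=-0.070000:
  k1 = f(0.000000, -0.070000) = -0.056700
  k2 = f(0.200000, -0.081340) = -0.059085
  y ← -0.070000 + 0.4·(-0.059085) = -0.093634
x=0.400000, y=-0.093634:
  k1 = f(0.400000, -0.093634) = -0.048644
  k2 = f(0.600000, -0.103363) = -0.022524
  y ← -0.093634 + 0.4·(-0.022524) = -0.102644
y(0.8) ≈ -0.1026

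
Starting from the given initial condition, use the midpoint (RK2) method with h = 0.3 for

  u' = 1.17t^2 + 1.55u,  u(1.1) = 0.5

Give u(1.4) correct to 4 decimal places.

1.4337

Midpoint: k1 = f(t_n, u_n); k2 = f(t_n + h/2, u_n + (h/2)·k1); u_{n+1} = u_n + h·k2.
t=1.100000, u=0.500000:
  k1 = f(1.100000, 0.500000) = 2.190700
  k2 = f(1.250000, 0.828605) = 3.112463
  u ← 0.500000 + 0.3·3.112463 = 1.433739
u(1.4) ≈ 1.4337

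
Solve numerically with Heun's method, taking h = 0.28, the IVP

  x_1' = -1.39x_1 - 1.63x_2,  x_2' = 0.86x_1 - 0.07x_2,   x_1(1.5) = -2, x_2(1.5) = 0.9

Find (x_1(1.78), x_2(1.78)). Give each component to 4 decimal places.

-1.5900, 0.4499

Heun on (x_1,x_2): k1 = f(t_n, state_n); k2 = f(t_n + h, state_n + h·k1); state_{n+1} = state_n + (h/2)·(k1 + k2).
1.500000: (-2.000000, 0.900000)
  k1 = (1.313000, -1.783000)
  predictor → (-1.632360, 0.400760)
  k2 = (1.615742, -1.431883)
  → (-1.589976, 0.449916)
(x_1(1.78), x_2(1.78)) ≈ (-1.5900, 0.4499)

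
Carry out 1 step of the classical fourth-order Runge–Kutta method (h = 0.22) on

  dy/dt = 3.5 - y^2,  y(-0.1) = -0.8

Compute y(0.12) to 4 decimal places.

-0.0852

RK4: k1 = f(t_n, y_n); k2 = f(t_n + h/2, y_n + (h/2)·k1); k3 = f(t_n + h/2, y_n + (h/2)·k2); k4 = f(t_n + h, y_n + h·k3); y_{n+1} = y_n + (h/6)·(k1 + 2k2 + 2k3 + k4).
t=-0.100000, y=-0.800000:
  k1 = f(-0.100000, -0.800000) = 2.860000
  k2 = f(0.010000, -0.485400) = 3.264387
  k3 = f(0.010000, -0.440917) = 3.305592
  k4 = f(0.120000, -0.072770) = 3.494705
  y ← -0.800000 + (0.22/6)·(k1 + 2k2 + 2k3 + k4) = -0.085196
y(0.12) ≈ -0.0852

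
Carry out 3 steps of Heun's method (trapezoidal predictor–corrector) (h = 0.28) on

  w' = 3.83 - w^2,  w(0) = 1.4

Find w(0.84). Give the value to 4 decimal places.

Heun: k1 = f(s_n, w_n); k2 = f(s_n + h, w_n + h·k1); w_{n+1} = w_n + (h/2)·(k1 + k2).
s=0.000000, w=1.400000:
  k1 = f(0.000000, 1.400000) = 1.870000
  k2 = f(0.280000, 1.923600) = 0.129763
  w ← 1.400000 + (0.28/2)·(1.870000 + 0.129763) = 1.679967
s=0.280000, w=1.679967:
  k1 = f(0.280000, 1.679967) = 1.007711
  k2 = f(0.560000, 1.962126) = -0.019939
  w ← 1.679967 + (0.28/2)·(1.007711 + (-0.019939)) = 1.818255
s=0.560000, w=1.818255:
  k1 = f(0.560000, 1.818255) = 0.523949
  k2 = f(0.840000, 1.964961) = -0.031070
  w ← 1.818255 + (0.28/2)·(0.523949 + (-0.031070)) = 1.887258
w(0.84) ≈ 1.8873

1.8873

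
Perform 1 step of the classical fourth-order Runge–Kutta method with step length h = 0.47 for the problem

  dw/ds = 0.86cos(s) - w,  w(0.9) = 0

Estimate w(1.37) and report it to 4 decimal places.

RK4: k1 = f(s_n, w_n); k2 = f(s_n + h/2, w_n + (h/2)·k1); k3 = f(s_n + h/2, w_n + (h/2)·k2); k4 = f(s_n + h, w_n + h·k3); w_{n+1} = w_n + (h/6)·(k1 + 2k2 + 2k3 + k4).
s=0.900000, w=0.000000:
  k1 = f(0.900000, 0.000000) = 0.534585
  k2 = f(1.135000, 0.125627) = 0.237407
  k3 = f(1.135000, 0.055791) = 0.307243
  k4 = f(1.370000, 0.144404) = 0.027122
  w ← 0.000000 + (0.47/6)·(k1 + 2k2 + 2k3 + k4) = 0.129329
w(1.37) ≈ 0.1293

0.1293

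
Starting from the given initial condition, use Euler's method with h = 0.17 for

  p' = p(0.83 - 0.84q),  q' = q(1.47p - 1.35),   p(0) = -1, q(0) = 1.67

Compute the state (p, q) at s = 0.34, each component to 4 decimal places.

Euler on (p,q): p_{n+1} = p_n + h·p', q_{n+1} = q_n + h·q'.
0.000000: (-1.000000, 1.670000); f=(0.572800, -4.709400) → (-0.902624, 0.869402)
0.170000: (-0.902624, 0.869402); f=(-0.089994, -2.327265) → (-0.917923, 0.473767)
(p(0.34), q(0.34)) ≈ (-0.9179, 0.4738)

-0.9179, 0.4738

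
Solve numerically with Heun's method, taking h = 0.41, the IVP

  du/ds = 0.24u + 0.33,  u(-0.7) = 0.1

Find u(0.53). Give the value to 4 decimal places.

Heun: k1 = f(s_n, u_n); k2 = f(s_n + h, u_n + h·k1); u_{n+1} = u_n + (h/2)·(k1 + k2).
s=-0.700000, u=0.100000:
  k1 = f(-0.700000, 0.100000) = 0.354000
  k2 = f(-0.290000, 0.245140) = 0.388834
  u ← 0.100000 + (0.41/2)·(0.354000 + 0.388834) = 0.252281
s=-0.290000, u=0.252281:
  k1 = f(-0.290000, 0.252281) = 0.390547
  k2 = f(0.120000, 0.412405) = 0.428977
  u ← 0.252281 + (0.41/2)·(0.390547 + 0.428977) = 0.420283
s=0.120000, u=0.420283:
  k1 = f(0.120000, 0.420283) = 0.430868
  k2 = f(0.530000, 0.596939) = 0.473265
  u ← 0.420283 + (0.41/2)·(0.430868 + 0.473265) = 0.605631
u(0.53) ≈ 0.6056

0.6056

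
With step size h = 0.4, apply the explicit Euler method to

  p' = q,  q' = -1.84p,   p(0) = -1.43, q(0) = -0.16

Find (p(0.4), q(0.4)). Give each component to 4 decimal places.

Euler on (p,q): p_{n+1} = p_n + h·p', q_{n+1} = q_n + h·q'.
0.000000: (-1.430000, -0.160000); f=(-0.160000, 2.631200) → (-1.494000, 0.892480)
(p(0.4), q(0.4)) ≈ (-1.4940, 0.8925)

-1.4940, 0.8925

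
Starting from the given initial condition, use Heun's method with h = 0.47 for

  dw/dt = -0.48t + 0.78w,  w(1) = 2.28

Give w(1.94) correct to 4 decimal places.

3.7830

Heun: k1 = f(t_n, w_n); k2 = f(t_n + h, w_n + h·k1); w_{n+1} = w_n + (h/2)·(k1 + k2).
t=1.000000, w=2.280000:
  k1 = f(1.000000, 2.280000) = 1.298400
  k2 = f(1.470000, 2.890248) = 1.548793
  w ← 2.280000 + (0.47/2)·(1.298400 + 1.548793) = 2.949090
t=1.470000, w=2.949090:
  k1 = f(1.470000, 2.949090) = 1.594691
  k2 = f(1.940000, 3.698595) = 1.953704
  w ← 2.949090 + (0.47/2)·(1.594691 + 1.953704) = 3.782963
w(1.94) ≈ 3.7830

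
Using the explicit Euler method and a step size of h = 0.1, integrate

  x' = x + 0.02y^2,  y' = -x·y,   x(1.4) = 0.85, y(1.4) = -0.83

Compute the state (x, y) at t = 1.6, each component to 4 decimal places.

Euler on (x,y): x_{n+1} = x_n + h·x', y_{n+1} = y_n + h·y'.
1.400000: (0.850000, -0.830000); f=(0.863778, 0.705500) → (0.936378, -0.759450)
1.500000: (0.936378, -0.759450); f=(0.947913, 0.711132) → (1.031169, -0.688337)
(x(1.6), y(1.6)) ≈ (1.0312, -0.6883)

1.0312, -0.6883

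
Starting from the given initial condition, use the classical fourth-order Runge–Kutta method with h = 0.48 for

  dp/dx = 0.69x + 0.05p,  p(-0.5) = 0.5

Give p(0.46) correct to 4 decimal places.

0.5084

RK4: k1 = f(x_n, p_n); k2 = f(x_n + h/2, p_n + (h/2)·k1); k3 = f(x_n + h/2, p_n + (h/2)·k2); k4 = f(x_n + h, p_n + h·k3); p_{n+1} = p_n + (h/6)·(k1 + 2k2 + 2k3 + k4).
x=-0.500000, p=0.500000:
  k1 = f(-0.500000, 0.500000) = -0.320000
  k2 = f(-0.260000, 0.423200) = -0.158240
  k3 = f(-0.260000, 0.462022) = -0.156299
  k4 = f(-0.020000, 0.424977) = 0.007449
  p ← 0.500000 + (0.48/6)·(k1 + 2k2 + 2k3 + k4) = 0.424670
x=-0.020000, p=0.424670:
  k1 = f(-0.020000, 0.424670) = 0.007433
  k2 = f(0.220000, 0.426454) = 0.173123
  k3 = f(0.220000, 0.466219) = 0.175111
  k4 = f(0.460000, 0.508723) = 0.342836
  p ← 0.424670 + (0.48/6)·(k1 + 2k2 + 2k3 + k4) = 0.508409
p(0.46) ≈ 0.5084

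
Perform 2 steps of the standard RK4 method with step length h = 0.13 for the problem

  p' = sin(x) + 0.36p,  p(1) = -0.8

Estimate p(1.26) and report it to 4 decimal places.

RK4: k1 = f(x_n, p_n); k2 = f(x_n + h/2, p_n + (h/2)·k1); k3 = f(x_n + h/2, p_n + (h/2)·k2); k4 = f(x_n + h, p_n + h·k3); p_{n+1} = p_n + (h/6)·(k1 + 2k2 + 2k3 + k4).
x=1.000000, p=-0.800000:
  k1 = f(1.000000, -0.800000) = 0.553471
  k2 = f(1.065000, -0.764024) = 0.599740
  k3 = f(1.065000, -0.761017) = 0.600823
  k4 = f(1.130000, -0.721893) = 0.644531
  p ← -0.800000 + (0.13/6)·(k1 + 2k2 + 2k3 + k4) = -0.722019
x=1.130000, p=-0.722019:
  k1 = f(1.130000, -0.722019) = 0.644485
  k2 = f(1.195000, -0.680127) = 0.685370
  k3 = f(1.195000, -0.677470) = 0.686327
  k4 = f(1.260000, -0.632796) = 0.724284
  p ← -0.722019 + (0.13/6)·(k1 + 2k2 + 2k3 + k4) = -0.632922
p(1.26) ≈ -0.6329

-0.6329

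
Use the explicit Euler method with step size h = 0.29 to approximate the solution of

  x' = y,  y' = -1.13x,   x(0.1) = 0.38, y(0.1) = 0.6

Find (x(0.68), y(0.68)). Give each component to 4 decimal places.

Euler on (x,y): x_{n+1} = x_n + h·x', y_{n+1} = y_n + h·y'.
0.100000: (0.380000, 0.600000); f=(0.600000, -0.429400) → (0.554000, 0.475474)
0.390000: (0.554000, 0.475474); f=(0.475474, -0.626020) → (0.691887, 0.293928)
(x(0.68), y(0.68)) ≈ (0.6919, 0.2939)

0.6919, 0.2939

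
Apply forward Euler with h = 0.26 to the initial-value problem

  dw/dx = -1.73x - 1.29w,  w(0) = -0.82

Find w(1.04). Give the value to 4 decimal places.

Euler: w_{n+1} = w_n + h·f(x_n, w_n).
x=0.000000, w=-0.820000: f=1.057800 → w ← -0.820000 + 0.26·1.057800 = -0.544972
x=0.260000, w=-0.544972: f=0.253214 → w ← -0.544972 + 0.26·0.253214 = -0.479136
x=0.520000, w=-0.479136: f=-0.281514 → w ← -0.479136 + 0.26·(-0.281514) = -0.552330
x=0.780000, w=-0.552330: f=-0.636894 → w ← -0.552330 + 0.26·(-0.636894) = -0.717923
w(1.04) ≈ -0.7179

-0.7179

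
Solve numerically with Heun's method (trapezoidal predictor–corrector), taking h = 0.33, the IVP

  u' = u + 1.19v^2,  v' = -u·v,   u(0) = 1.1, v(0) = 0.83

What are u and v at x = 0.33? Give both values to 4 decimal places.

Heun on (u,v): k1 = f(x_n, state_n); k2 = f(x_n + h, state_n + h·k1); state_{n+1} = state_n + (h/2)·(k1 + k2).
0.000000: (1.100000, 0.830000)
  k1 = (1.919791, -0.913000)
  predictor → (1.733531, 0.528710)
  k2 = (2.066177, -0.916535)
  → (1.757685, 0.528127)
(u(0.33), v(0.33)) ≈ (1.7577, 0.5281)

1.7577, 0.5281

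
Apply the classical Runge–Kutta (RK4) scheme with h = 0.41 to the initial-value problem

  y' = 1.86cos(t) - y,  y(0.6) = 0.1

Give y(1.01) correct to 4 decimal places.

RK4: k1 = f(t_n, y_n); k2 = f(t_n + h/2, y_n + (h/2)·k1); k3 = f(t_n + h/2, y_n + (h/2)·k2); k4 = f(t_n + h, y_n + h·k3); y_{n+1} = y_n + (h/6)·(k1 + 2k2 + 2k3 + k4).
t=0.600000, y=0.100000:
  k1 = f(0.600000, 0.100000) = 1.435124
  k2 = f(0.805000, 0.394200) = 0.894986
  k3 = f(0.805000, 0.283472) = 1.005715
  k4 = f(1.010000, 0.512343) = 0.476918
  y ← 0.100000 + (0.41/6)·(k1 + 2k2 + 2k3 + k4) = 0.490419
y(1.01) ≈ 0.4904

0.4904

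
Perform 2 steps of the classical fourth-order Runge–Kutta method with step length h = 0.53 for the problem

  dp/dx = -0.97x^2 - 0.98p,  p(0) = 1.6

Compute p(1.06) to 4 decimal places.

0.2634

RK4: k1 = f(x_n, p_n); k2 = f(x_n + h/2, p_n + (h/2)·k1); k3 = f(x_n + h/2, p_n + (h/2)·k2); k4 = f(x_n + h, p_n + h·k3); p_{n+1} = p_n + (h/6)·(k1 + 2k2 + 2k3 + k4).
x=0.000000, p=1.600000:
  k1 = f(0.000000, 1.600000) = -1.568000
  k2 = f(0.265000, 1.184480) = -1.228909
  k3 = f(0.265000, 1.274339) = -1.316971
  k4 = f(0.530000, 0.902006) = -1.156438
  p ← 1.600000 + (0.53/6)·(k1 + 2k2 + 2k3 + k4) = 0.909569
x=0.530000, p=0.909569:
  k1 = f(0.530000, 0.909569) = -1.163851
  k2 = f(0.795000, 0.601149) = -1.202190
  k3 = f(0.795000, 0.590989) = -1.192233
  k4 = f(1.060000, 0.277686) = -1.362024
  p ← 0.909569 + (0.53/6)·(k1 + 2k2 + 2k3 + k4) = 0.263436
p(1.06) ≈ 0.2634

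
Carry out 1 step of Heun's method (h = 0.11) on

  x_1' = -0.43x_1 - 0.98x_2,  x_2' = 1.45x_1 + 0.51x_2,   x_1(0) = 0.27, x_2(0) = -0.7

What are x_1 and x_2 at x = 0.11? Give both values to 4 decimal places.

0.3310, -0.6911

Heun on (x_1,x_2): k1 = f(x_n, state_n); k2 = f(x_n + h, state_n + h·k1); state_{n+1} = state_n + (h/2)·(k1 + k2).
0.000000: (0.270000, -0.700000)
  k1 = (0.569900, 0.034500)
  predictor → (0.332689, -0.696205)
  k2 = (0.539225, 0.127335)
  → (0.331002, -0.691099)
(x_1(0.11), x_2(0.11)) ≈ (0.3310, -0.6911)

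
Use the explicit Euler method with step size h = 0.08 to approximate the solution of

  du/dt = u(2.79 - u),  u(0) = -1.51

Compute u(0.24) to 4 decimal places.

-4.0721

Euler: u_{n+1} = u_n + h·f(t_n, u_n).
t=0.000000, u=-1.510000: f=-6.493000 → u ← -1.510000 + 0.08·(-6.493000) = -2.029440
t=0.080000, u=-2.029440: f=-9.780764 → u ← -2.029440 + 0.08·(-9.780764) = -2.811901
t=0.160000, u=-2.811901: f=-15.751992 → u ← -2.811901 + 0.08·(-15.751992) = -4.072061
u(0.24) ≈ -4.0721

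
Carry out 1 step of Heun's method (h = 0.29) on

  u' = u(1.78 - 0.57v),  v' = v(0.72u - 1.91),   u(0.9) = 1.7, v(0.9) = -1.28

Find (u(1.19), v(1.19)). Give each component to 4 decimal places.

Heun on (u,v): k1 = f(x_n, state_n); k2 = f(x_n + h, state_n + h·k1); state_{n+1} = state_n + (h/2)·(k1 + k2).
0.900000: (1.700000, -1.280000)
  k1 = (4.266320, 0.878080)
  predictor → (2.937233, -1.025357)
  k2 = (6.944950, -0.210001)
  → (3.325634, -1.183129)
(u(1.19), v(1.19)) ≈ (3.3256, -1.1831)

3.3256, -1.1831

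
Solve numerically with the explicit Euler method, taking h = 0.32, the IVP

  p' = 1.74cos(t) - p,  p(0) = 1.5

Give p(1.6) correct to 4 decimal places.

1.0866

Euler: p_{n+1} = p_n + h·f(t_n, p_n).
t=0.000000, p=1.500000: f=0.240000 → p ← 1.500000 + 0.32·0.240000 = 1.576800
t=0.320000, p=1.576800: f=0.074870 → p ← 1.576800 + 0.32·0.074870 = 1.600758
t=0.640000, p=1.600758: f=-0.205112 → p ← 1.600758 + 0.32·(-0.205112) = 1.535123
t=0.960000, p=1.535123: f=-0.537198 → p ← 1.535123 + 0.32·(-0.537198) = 1.363219
t=1.280000, p=1.363219: f=-0.864335 → p ← 1.363219 + 0.32·(-0.864335) = 1.086632
p(1.6) ≈ 1.0866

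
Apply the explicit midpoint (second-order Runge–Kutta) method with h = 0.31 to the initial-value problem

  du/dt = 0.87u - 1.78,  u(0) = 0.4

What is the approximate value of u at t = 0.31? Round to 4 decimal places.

Midpoint: k1 = f(t_n, u_n); k2 = f(t_n + h/2, u_n + (h/2)·k1); u_{n+1} = u_n + h·k2.
t=0.000000, u=0.400000:
  k1 = f(0.000000, 0.400000) = -1.432000
  k2 = f(0.155000, 0.178040) = -1.625105
  u ← 0.400000 + 0.31·(-1.625105) = -0.103783
u(0.31) ≈ -0.1038

-0.1038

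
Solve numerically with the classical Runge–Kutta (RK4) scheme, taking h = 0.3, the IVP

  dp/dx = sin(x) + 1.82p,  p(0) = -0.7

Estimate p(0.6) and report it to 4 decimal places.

RK4: k1 = f(x_n, p_n); k2 = f(x_n + h/2, p_n + (h/2)·k1); k3 = f(x_n + h/2, p_n + (h/2)·k2); k4 = f(x_n + h, p_n + h·k3); p_{n+1} = p_n + (h/6)·(k1 + 2k2 + 2k3 + k4).
x=0.000000, p=-0.700000:
  k1 = f(0.000000, -0.700000) = -1.274000
  k2 = f(0.150000, -0.891100) = -1.472364
  k3 = f(0.150000, -0.920855) = -1.526517
  k4 = f(0.300000, -1.157955) = -1.811958
  p ← -0.700000 + (0.3/6)·(k1 + 2k2 + 2k3 + k4) = -1.154186
x=0.300000, p=-1.154186:
  k1 = f(0.300000, -1.154186) = -1.805098
  k2 = f(0.450000, -1.424951) = -2.158445
  k3 = f(0.450000, -1.477953) = -2.254908
  k4 = f(0.600000, -1.830659) = -2.767156
  p ← -1.154186 + (0.3/6)·(k1 + 2k2 + 2k3 + k4) = -1.824134
p(0.6) ≈ -1.8241

-1.8241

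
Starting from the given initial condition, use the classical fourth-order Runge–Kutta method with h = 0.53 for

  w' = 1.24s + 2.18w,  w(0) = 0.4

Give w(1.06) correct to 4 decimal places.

RK4: k1 = f(s_n, w_n); k2 = f(s_n + h/2, w_n + (h/2)·k1); k3 = f(s_n + h/2, w_n + (h/2)·k2); k4 = f(s_n + h, w_n + h·k3); w_{n+1} = w_n + (h/6)·(k1 + 2k2 + 2k3 + k4).
s=0.000000, w=0.400000:
  k1 = f(0.000000, 0.400000) = 0.872000
  k2 = f(0.265000, 0.631080) = 1.704354
  k3 = f(0.265000, 0.851654) = 2.185206
  k4 = f(0.530000, 1.558159) = 4.053986
  w ← 0.400000 + (0.53/6)·(k1 + 2k2 + 2k3 + k4) = 1.522284
s=0.530000, w=1.522284:
  k1 = f(0.530000, 1.522284) = 3.975780
  k2 = f(0.795000, 2.575866) = 6.601188
  k3 = f(0.795000, 3.271599) = 8.117886
  k4 = f(1.060000, 5.824764) = 14.012386
  w ← 1.522284 + (0.53/6)·(k1 + 2k2 + 2k3 + k4) = 5.711609
w(1.06) ≈ 5.7116

5.7116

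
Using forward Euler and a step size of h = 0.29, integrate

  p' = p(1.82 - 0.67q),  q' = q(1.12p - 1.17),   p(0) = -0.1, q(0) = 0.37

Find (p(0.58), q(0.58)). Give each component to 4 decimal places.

Euler on (p,q): p_{n+1} = p_n + h·p', q_{n+1} = q_n + h·q'.
0.000000: (-0.100000, 0.370000); f=(-0.157210, -0.474340) → (-0.145591, 0.232441)
0.290000: (-0.145591, 0.232441); f=(-0.242302, -0.309859) → (-0.215858, 0.142582)
(p(0.58), q(0.58)) ≈ (-0.2159, 0.1426)

-0.2159, 0.1426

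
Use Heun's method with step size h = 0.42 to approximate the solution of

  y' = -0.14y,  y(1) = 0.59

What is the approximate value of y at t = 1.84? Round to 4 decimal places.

0.5246

Heun: k1 = f(t_n, y_n); k2 = f(t_n + h, y_n + h·k1); y_{n+1} = y_n + (h/2)·(k1 + k2).
t=1.000000, y=0.590000:
  k1 = f(1.000000, 0.590000) = -0.082600
  k2 = f(1.420000, 0.555308) = -0.077743
  y ← 0.590000 + (0.42/2)·(-0.082600 + (-0.077743)) = 0.556328
t=1.420000, y=0.556328:
  k1 = f(1.420000, 0.556328) = -0.077886
  k2 = f(1.840000, 0.523616) = -0.073306
  y ← 0.556328 + (0.42/2)·(-0.077886 + (-0.073306)) = 0.524578
y(1.84) ≈ 0.5246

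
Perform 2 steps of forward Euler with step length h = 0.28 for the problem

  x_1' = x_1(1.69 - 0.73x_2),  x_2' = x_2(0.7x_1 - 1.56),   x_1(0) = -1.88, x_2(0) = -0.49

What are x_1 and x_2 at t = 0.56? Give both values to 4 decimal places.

Euler on (x_1,x_2): x_1_{n+1} = x_1_n + h·x_1', x_2_{n+1} = x_2_n + h·x_2'.
0.000000: (-1.880000, -0.490000); f=(-3.849676, 1.409240) → (-2.957909, -0.095413)
0.280000: (-2.957909, -0.095413); f=(-5.204889, 0.346400) → (-4.415278, 0.001579)
(x_1(0.56), x_2(0.56)) ≈ (-4.4153, 0.0016)

-4.4153, 0.0016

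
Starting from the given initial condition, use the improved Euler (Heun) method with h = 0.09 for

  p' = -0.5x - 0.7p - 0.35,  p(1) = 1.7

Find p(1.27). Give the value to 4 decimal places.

1.1812

Heun: k1 = f(x_n, p_n); k2 = f(x_n + h, p_n + h·k1); p_{n+1} = p_n + (h/2)·(k1 + k2).
x=1.000000, p=1.700000:
  k1 = f(1.000000, 1.700000) = -2.040000
  k2 = f(1.090000, 1.516400) = -1.956480
  p ← 1.700000 + (0.09/2)·(-2.040000 + (-1.956480)) = 1.520158
x=1.090000, p=1.520158:
  k1 = f(1.090000, 1.520158) = -1.959111
  k2 = f(1.180000, 1.343838) = -1.880687
  p ← 1.520158 + (0.09/2)·(-1.959111 + (-1.880687)) = 1.347368
x=1.180000, p=1.347368:
  k1 = f(1.180000, 1.347368) = -1.883157
  k2 = f(1.270000, 1.177883) = -1.809518
  p ← 1.347368 + (0.09/2)·(-1.883157 + (-1.809518)) = 1.181197
p(1.27) ≈ 1.1812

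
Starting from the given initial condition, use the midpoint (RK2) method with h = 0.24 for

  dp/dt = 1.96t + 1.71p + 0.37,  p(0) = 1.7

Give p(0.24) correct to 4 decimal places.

Midpoint: k1 = f(t_n, p_n); k2 = f(t_n + h/2, p_n + (h/2)·k1); p_{n+1} = p_n + h·k2.
t=0.000000, p=1.700000:
  k1 = f(0.000000, 1.700000) = 3.277000
  k2 = f(0.120000, 2.093240) = 4.184640
  p ← 1.700000 + 0.24·4.184640 = 2.704314
p(0.24) ≈ 2.7043

2.7043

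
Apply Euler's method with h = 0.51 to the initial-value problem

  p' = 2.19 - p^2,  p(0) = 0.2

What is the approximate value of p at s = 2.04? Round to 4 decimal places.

1.5003

Euler: p_{n+1} = p_n + h·f(s_n, p_n).
s=0.000000, p=0.200000: f=2.150000 → p ← 0.200000 + 0.51·2.150000 = 1.296500
s=0.510000, p=1.296500: f=0.509088 → p ← 1.296500 + 0.51·0.509088 = 1.556135
s=1.020000, p=1.556135: f=-0.231555 → p ← 1.556135 + 0.51·(-0.231555) = 1.438042
s=1.530000, p=1.438042: f=0.122037 → p ← 1.438042 + 0.51·0.122037 = 1.500280
p(2.04) ≈ 1.5003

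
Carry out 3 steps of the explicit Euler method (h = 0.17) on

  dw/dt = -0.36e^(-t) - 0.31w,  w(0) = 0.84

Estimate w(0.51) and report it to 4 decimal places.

Euler: w_{n+1} = w_n + h·f(t_n, w_n).
t=0.000000, w=0.840000: f=-0.620400 → w ← 0.840000 + 0.17·(-0.620400) = 0.734532
t=0.170000, w=0.734532: f=-0.531424 → w ← 0.734532 + 0.17·(-0.531424) = 0.644190
t=0.340000, w=0.644190: f=-0.455936 → w ← 0.644190 + 0.17·(-0.455936) = 0.566681
w(0.51) ≈ 0.5667

0.5667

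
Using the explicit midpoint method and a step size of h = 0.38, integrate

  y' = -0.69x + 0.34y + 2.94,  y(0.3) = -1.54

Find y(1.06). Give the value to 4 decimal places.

0.1580

Midpoint: k1 = f(x_n, y_n); k2 = f(x_n + h/2, y_n + (h/2)·k1); y_{n+1} = y_n + h·k2.
x=0.300000, y=-1.540000:
  k1 = f(0.300000, -1.540000) = 2.209400
  k2 = f(0.490000, -1.120214) = 2.221027
  y ← -1.540000 + 0.38·2.221027 = -0.696010
x=0.680000, y=-0.696010:
  k1 = f(0.680000, -0.696010) = 2.234157
  k2 = f(0.870000, -0.271520) = 2.247383
  y ← -0.696010 + 0.38·2.247383 = 0.157996
y(1.06) ≈ 0.1580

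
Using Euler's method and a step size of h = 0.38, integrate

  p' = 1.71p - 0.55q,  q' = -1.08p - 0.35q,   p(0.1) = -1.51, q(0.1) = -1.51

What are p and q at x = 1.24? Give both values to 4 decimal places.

-5.7456, 1.6698

Euler on (p,q): p_{n+1} = p_n + h·p', q_{n+1} = q_n + h·q'.
0.100000: (-1.510000, -1.510000); f=(-1.751600, 2.159300) → (-2.175608, -0.689466)
0.480000: (-2.175608, -0.689466); f=(-3.341083, 2.590970) → (-3.445220, 0.295103)
0.860000: (-3.445220, 0.295103); f=(-6.053632, 3.617551) → (-5.745600, 1.669772)
(p(1.24), q(1.24)) ≈ (-5.7456, 1.6698)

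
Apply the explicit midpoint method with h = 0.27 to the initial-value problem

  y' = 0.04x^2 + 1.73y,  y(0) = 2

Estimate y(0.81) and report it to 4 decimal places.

7.8409

Midpoint: k1 = f(x_n, y_n); k2 = f(x_n + h/2, y_n + (h/2)·k1); y_{n+1} = y_n + h·k2.
x=0.000000, y=2.000000:
  k1 = f(0.000000, 2.000000) = 3.460000
  k2 = f(0.135000, 2.467100) = 4.268812
  y ← 2.000000 + 0.27·4.268812 = 3.152579
x=0.270000, y=3.152579:
  k1 = f(0.270000, 3.152579) = 5.456878
  k2 = f(0.405000, 3.889258) = 6.734977
  y ← 3.152579 + 0.27·6.734977 = 4.971023
x=0.540000, y=4.971023:
  k1 = f(0.540000, 4.971023) = 8.611534
  k2 = f(0.675000, 6.133580) = 10.629319
  y ← 4.971023 + 0.27·10.629319 = 7.840939
y(0.81) ≈ 7.8409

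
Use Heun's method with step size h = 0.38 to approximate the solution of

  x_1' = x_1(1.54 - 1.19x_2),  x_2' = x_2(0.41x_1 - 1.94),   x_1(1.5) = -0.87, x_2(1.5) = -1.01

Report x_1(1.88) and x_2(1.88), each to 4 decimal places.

Heun on (x_1,x_2): k1 = f(t_n, state_n); k2 = f(t_n + h, state_n + h·k1); state_{n+1} = state_n + (h/2)·(k1 + k2).
1.500000: (-0.870000, -1.010000)
  k1 = (-2.385453, 2.319667)
  predictor → (-1.776472, -0.128527)
  k2 = (-3.007472, 0.342954)
  → (-1.894656, -0.504102)
(x_1(1.88), x_2(1.88)) ≈ (-1.8947, -0.5041)

-1.8947, -0.5041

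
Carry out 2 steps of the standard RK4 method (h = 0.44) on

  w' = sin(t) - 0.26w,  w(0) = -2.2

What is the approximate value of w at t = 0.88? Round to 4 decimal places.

-1.4141

RK4: k1 = f(t_n, w_n); k2 = f(t_n + h/2, w_n + (h/2)·k1); k3 = f(t_n + h/2, w_n + (h/2)·k2); k4 = f(t_n + h, w_n + h·k3); w_{n+1} = w_n + (h/6)·(k1 + 2k2 + 2k3 + k4).
t=0.000000, w=-2.200000:
  k1 = f(0.000000, -2.200000) = 0.572000
  k2 = f(0.220000, -2.074160) = 0.757511
  k3 = f(0.220000, -2.033348) = 0.746900
  k4 = f(0.440000, -1.871364) = 0.912494
  w ← -2.200000 + (0.44/6)·(k1 + 2k2 + 2k3 + k4) = -1.870490
t=0.440000, w=-1.870490:
  k1 = f(0.440000, -1.870490) = 0.912267
  k2 = f(0.660000, -1.669791) = 1.047263
  k3 = f(0.660000, -1.640092) = 1.039541
  k4 = f(0.880000, -1.413092) = 1.138143
  w ← -1.870490 + (0.44/6)·(k1 + 2k2 + 2k3 + k4) = -1.414062
w(0.88) ≈ -1.4141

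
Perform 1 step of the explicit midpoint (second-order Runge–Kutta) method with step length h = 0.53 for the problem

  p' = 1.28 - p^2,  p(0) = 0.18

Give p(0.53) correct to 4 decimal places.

0.7202

Midpoint: k1 = f(s_n, p_n); k2 = f(s_n + h/2, p_n + (h/2)·k1); p_{n+1} = p_n + h·k2.
s=0.000000, p=0.180000:
  k1 = f(0.000000, 0.180000) = 1.247600
  k2 = f(0.265000, 0.510614) = 1.019273
  p ← 0.180000 + 0.53·1.019273 = 0.720215
p(0.53) ≈ 0.7202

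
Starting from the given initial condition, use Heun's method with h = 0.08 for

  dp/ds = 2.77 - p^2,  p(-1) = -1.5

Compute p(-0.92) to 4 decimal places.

-1.4535

Heun: k1 = f(s_n, p_n); k2 = f(s_n + h, p_n + h·k1); p_{n+1} = p_n + (h/2)·(k1 + k2).
s=-1.000000, p=-1.500000:
  k1 = f(-1.000000, -1.500000) = 0.520000
  k2 = f(-0.920000, -1.458400) = 0.643069
  p ← -1.500000 + (0.08/2)·(0.520000 + 0.643069) = -1.453477
p(-0.92) ≈ -1.4535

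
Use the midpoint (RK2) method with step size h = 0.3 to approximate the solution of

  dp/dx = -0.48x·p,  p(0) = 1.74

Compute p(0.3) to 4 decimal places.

1.7024

Midpoint: k1 = f(x_n, p_n); k2 = f(x_n + h/2, p_n + (h/2)·k1); p_{n+1} = p_n + h·k2.
x=0.000000, p=1.740000:
  k1 = f(0.000000, 1.740000) = 0.000000
  k2 = f(0.150000, 1.740000) = -0.125280
  p ← 1.740000 + 0.3·(-0.125280) = 1.702416
p(0.3) ≈ 1.7024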